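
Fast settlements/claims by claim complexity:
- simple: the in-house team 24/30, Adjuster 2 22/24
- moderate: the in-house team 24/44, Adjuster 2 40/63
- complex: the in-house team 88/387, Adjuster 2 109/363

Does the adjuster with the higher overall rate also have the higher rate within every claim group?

Yes

Simple: the in-house team 24/30 = 80.0%, Adjuster 2 22/24 = 91.7% → Adjuster 2
Moderate: the in-house team 24/44 = 54.5%, Adjuster 2 40/63 = 63.5% → Adjuster 2
Complex: the in-house team 88/387 = 22.7%, Adjuster 2 109/363 = 30.0% → Adjuster 2
Overall: the in-house team 136/461 = 29.5%, Adjuster 2 171/450 = 38.0% → Adjuster 2
Adjuster 2 wins overall and in every claim group — no reversal.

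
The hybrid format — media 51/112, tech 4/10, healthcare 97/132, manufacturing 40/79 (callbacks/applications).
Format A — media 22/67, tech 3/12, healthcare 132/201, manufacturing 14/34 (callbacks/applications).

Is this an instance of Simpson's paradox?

No

Media: the hybrid format 51/112 = 45.5%, Format A 22/67 = 32.8% → the hybrid format
Tech: the hybrid format 4/10 = 40.0%, Format A 3/12 = 25.0% → the hybrid format
Healthcare: the hybrid format 97/132 = 73.5%, Format A 132/201 = 65.7% → the hybrid format
Manufacturing: the hybrid format 40/79 = 50.6%, Format A 14/34 = 41.2% → the hybrid format
Overall: the hybrid format 192/333 = 57.7%, Format A 171/314 = 54.5% → the hybrid format
The hybrid format wins overall and in every industry group — no reversal.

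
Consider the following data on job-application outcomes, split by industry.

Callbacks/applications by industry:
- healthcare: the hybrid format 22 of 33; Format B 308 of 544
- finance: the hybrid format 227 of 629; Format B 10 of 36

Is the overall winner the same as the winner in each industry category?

No

Healthcare: the hybrid format 22/33 = 66.7%, Format B 308/544 = 56.6% → the hybrid format
Finance: the hybrid format 227/629 = 36.1%, Format B 10/36 = 27.8% → the hybrid format
Overall: the hybrid format 249/662 = 37.6%, Format B 318/580 = 54.8% → Format B
The hybrid format wins each industry group but Format B wins overall — the comparison reverses. The hybrid format's applications skew toward finance, which has a lower base rate.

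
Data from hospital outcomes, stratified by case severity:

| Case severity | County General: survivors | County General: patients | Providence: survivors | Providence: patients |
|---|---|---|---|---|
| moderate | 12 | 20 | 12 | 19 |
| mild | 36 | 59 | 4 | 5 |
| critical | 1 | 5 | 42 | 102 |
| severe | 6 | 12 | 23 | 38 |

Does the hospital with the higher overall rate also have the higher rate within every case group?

No

Moderate: County General 12/20 = 60.0%, Providence 12/19 = 63.2% → Providence
Mild: County General 36/59 = 61.0%, Providence 4/5 = 80.0% → Providence
Critical: County General 1/5 = 20.0%, Providence 42/102 = 41.2% → Providence
Severe: County General 6/12 = 50.0%, Providence 23/38 = 60.5% → Providence
Overall: County General 55/96 = 57.3%, Providence 81/164 = 49.4% → County General
Providence wins each case group but County General wins overall — the comparison reverses. Providence's patients skew toward critical, which has a lower base rate.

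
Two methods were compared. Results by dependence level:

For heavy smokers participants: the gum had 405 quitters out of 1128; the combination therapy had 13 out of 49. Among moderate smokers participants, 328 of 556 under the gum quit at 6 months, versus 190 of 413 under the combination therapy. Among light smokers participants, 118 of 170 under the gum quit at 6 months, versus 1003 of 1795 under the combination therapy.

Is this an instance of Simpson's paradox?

Heavy smokers: the gum 405/1128 = 35.9%, the combination therapy 13/49 = 26.5% → the gum
Moderate smokers: the gum 328/556 = 59.0%, the combination therapy 190/413 = 46.0% → the gum
Light smokers: the gum 118/170 = 69.4%, the combination therapy 1003/1795 = 55.9% → the gum
Overall: the gum 851/1854 = 45.9%, the combination therapy 1206/2257 = 53.4% → the combination therapy
The gum wins each dependence group but the combination therapy wins overall — the comparison reverses. The gum's participants skew toward heavy smokers, which has a lower base rate.

Yes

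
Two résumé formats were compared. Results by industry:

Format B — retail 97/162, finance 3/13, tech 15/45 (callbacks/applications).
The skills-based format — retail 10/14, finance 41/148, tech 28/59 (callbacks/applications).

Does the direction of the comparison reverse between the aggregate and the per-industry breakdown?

Retail: Format B 97/162 = 59.9%, the skills-based format 10/14 = 71.4% → the skills-based format
Finance: Format B 3/13 = 23.1%, the skills-based format 41/148 = 27.7% → the skills-based format
Tech: Format B 15/45 = 33.3%, the skills-based format 28/59 = 47.5% → the skills-based format
Overall: Format B 115/220 = 52.3%, the skills-based format 79/221 = 35.7% → Format B
The skills-based format wins each industry group but Format B wins overall — the comparison reverses. The skills-based format's applications skew toward finance, which has a lower base rate.

Yes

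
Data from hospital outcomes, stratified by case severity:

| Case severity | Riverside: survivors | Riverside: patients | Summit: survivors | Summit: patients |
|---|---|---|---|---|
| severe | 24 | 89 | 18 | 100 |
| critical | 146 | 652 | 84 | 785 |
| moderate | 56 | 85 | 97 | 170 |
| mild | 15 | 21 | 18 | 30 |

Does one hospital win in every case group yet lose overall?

Severe: Riverside 24/89 = 27.0%, Summit 18/100 = 18.0% → Riverside
Critical: Riverside 146/652 = 22.4%, Summit 84/785 = 10.7% → Riverside
Moderate: Riverside 56/85 = 65.9%, Summit 97/170 = 57.1% → Riverside
Mild: Riverside 15/21 = 71.4%, Summit 18/30 = 60.0% → Riverside
Overall: Riverside 241/847 = 28.5%, Summit 217/1085 = 20.0% → Riverside
Riverside wins overall and in every case group — no reversal.

No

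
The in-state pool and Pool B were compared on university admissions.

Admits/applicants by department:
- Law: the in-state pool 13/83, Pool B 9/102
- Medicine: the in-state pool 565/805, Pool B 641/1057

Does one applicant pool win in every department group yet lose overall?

Law: the in-state pool 13/83 = 15.7%, Pool B 9/102 = 8.8% → the in-state pool
Medicine: the in-state pool 565/805 = 70.2%, Pool B 641/1057 = 60.6% → the in-state pool
Overall: the in-state pool 578/888 = 65.1%, Pool B 650/1159 = 56.1% → the in-state pool
The in-state pool wins overall and in every department group — no reversal.

No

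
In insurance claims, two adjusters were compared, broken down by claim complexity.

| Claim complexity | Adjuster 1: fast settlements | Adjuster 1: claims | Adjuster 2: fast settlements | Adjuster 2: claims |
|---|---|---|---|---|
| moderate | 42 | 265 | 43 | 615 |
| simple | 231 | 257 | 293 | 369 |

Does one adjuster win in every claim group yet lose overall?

No

Moderate: Adjuster 1 42/265 = 15.8%, Adjuster 2 43/615 = 7.0% → Adjuster 1
Simple: Adjuster 1 231/257 = 89.9%, Adjuster 2 293/369 = 79.4% → Adjuster 1
Overall: Adjuster 1 273/522 = 52.3%, Adjuster 2 336/984 = 34.1% → Adjuster 1
Adjuster 1 wins overall and in every claim group — no reversal.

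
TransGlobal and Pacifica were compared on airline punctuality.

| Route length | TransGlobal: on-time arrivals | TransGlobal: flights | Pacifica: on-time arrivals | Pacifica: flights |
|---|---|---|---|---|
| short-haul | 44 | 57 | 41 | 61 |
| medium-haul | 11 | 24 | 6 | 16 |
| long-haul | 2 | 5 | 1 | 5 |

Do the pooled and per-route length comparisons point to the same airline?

Yes

Short-haul: TransGlobal 44/57 = 77.2%, Pacifica 41/61 = 67.2% → TransGlobal
Medium-haul: TransGlobal 11/24 = 45.8%, Pacifica 6/16 = 37.5% → TransGlobal
Long-haul: TransGlobal 2/5 = 40.0%, Pacifica 1/5 = 20.0% → TransGlobal
Overall: TransGlobal 57/86 = 66.3%, Pacifica 48/82 = 58.5% → TransGlobal
TransGlobal wins overall and in every route group — no reversal.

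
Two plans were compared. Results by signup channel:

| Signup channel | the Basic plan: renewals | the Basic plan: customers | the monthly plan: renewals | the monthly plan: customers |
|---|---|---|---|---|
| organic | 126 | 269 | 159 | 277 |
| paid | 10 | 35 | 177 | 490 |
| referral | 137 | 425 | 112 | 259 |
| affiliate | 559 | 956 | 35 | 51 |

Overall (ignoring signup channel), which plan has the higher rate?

the Basic plan

Organic: the Basic plan 126/269 = 46.8%, the monthly plan 159/277 = 57.4% → the monthly plan
Paid: the Basic plan 10/35 = 28.6%, the monthly plan 177/490 = 36.1% → the monthly plan
Referral: the Basic plan 137/425 = 32.2%, the monthly plan 112/259 = 43.2% → the monthly plan
Affiliate: the Basic plan 559/956 = 58.5%, the monthly plan 35/51 = 68.6% → the monthly plan
Overall: the Basic plan 832/1685 = 49.4%, the monthly plan 483/1077 = 44.8% → the Basic plan
(The monthly plan wins every signup group but the Basic plan wins overall — the monthly plan's customers skew toward the low-rate paid group.)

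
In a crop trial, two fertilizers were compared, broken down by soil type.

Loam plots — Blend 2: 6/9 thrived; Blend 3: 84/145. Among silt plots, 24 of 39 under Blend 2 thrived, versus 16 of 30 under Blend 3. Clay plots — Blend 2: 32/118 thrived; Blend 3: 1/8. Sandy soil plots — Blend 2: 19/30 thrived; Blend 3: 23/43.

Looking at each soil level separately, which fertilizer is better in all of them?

Loam: Blend 2 6/9 = 66.7%, Blend 3 84/145 = 57.9% → Blend 2
Silt: Blend 2 24/39 = 61.5%, Blend 3 16/30 = 53.3% → Blend 2
Clay: Blend 2 32/118 = 27.1%, Blend 3 1/8 = 12.5% → Blend 2
Sandy soil: Blend 2 19/30 = 63.3%, Blend 3 23/43 = 53.5% → Blend 2
Blend 2 has the higher rate in all 4 groups.

Blend 2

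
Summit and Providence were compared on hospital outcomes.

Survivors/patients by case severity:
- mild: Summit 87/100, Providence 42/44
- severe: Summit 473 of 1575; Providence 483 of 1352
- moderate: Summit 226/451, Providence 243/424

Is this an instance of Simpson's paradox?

Mild: Summit 87/100 = 87.0%, Providence 42/44 = 95.5% → Providence
Severe: Summit 473/1575 = 30.0%, Providence 483/1352 = 35.7% → Providence
Moderate: Summit 226/451 = 50.1%, Providence 243/424 = 57.3% → Providence
Overall: Summit 786/2126 = 37.0%, Providence 768/1820 = 42.2% → Providence
Providence wins overall and in every case group — no reversal.

No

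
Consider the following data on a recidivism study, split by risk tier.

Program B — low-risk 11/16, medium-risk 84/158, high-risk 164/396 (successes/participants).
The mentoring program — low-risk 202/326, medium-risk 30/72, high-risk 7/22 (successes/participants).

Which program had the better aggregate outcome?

Low-risk: Program B 11/16 = 68.8%, the mentoring program 202/326 = 62.0% → Program B
Medium-risk: Program B 84/158 = 53.2%, the mentoring program 30/72 = 41.7% → Program B
High-risk: Program B 164/396 = 41.4%, the mentoring program 7/22 = 31.8% → Program B
Overall: Program B 259/570 = 45.4%, the mentoring program 239/420 = 56.9% → the mentoring program
(Program B wins every risk group but the mentoring program wins overall — Program B's participants skew toward the low-rate high-risk group.)

the mentoring program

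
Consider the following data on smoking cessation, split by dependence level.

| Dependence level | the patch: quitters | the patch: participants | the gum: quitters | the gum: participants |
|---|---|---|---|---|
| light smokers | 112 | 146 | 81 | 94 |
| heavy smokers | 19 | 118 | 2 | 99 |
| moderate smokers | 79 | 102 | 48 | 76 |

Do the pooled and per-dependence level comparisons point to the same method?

No

Light smokers: the patch 112/146 = 76.7%, the gum 81/94 = 86.2% → the gum
Heavy smokers: the patch 19/118 = 16.1%, the gum 2/99 = 2.0% → the patch
Moderate smokers: the patch 79/102 = 77.5%, the gum 48/76 = 63.2% → the patch
Overall: the patch 210/366 = 57.4%, the gum 131/269 = 48.7% → the patch
Neither sweeps: the patch wins 2 of 3 groups, the gum wins 1. The patch wins overall but not every group — no Simpson reversal.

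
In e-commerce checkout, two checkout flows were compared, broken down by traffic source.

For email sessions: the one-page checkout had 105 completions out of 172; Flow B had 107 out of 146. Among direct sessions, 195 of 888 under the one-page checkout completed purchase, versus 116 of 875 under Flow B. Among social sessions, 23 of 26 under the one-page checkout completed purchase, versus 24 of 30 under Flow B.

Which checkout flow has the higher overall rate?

the one-page checkout

Email: the one-page checkout 105/172 = 61.0%, Flow B 107/146 = 73.3% → Flow B
Direct: the one-page checkout 195/888 = 22.0%, Flow B 116/875 = 13.3% → the one-page checkout
Social: the one-page checkout 23/26 = 88.5%, Flow B 24/30 = 80.0% → the one-page checkout
Overall: the one-page checkout 323/1086 = 29.7%, Flow B 247/1051 = 23.5% → the one-page checkout
(Neither sweeps every traffic group, but the one-page checkout has the higher pooled rate.)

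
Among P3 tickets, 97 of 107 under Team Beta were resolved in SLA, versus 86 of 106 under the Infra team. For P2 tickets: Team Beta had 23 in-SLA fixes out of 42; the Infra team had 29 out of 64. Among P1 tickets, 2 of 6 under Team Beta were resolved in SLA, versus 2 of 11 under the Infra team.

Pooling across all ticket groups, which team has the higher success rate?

P3: Team Beta 97/107 = 90.7%, the Infra team 86/106 = 81.1% → Team Beta
P2: Team Beta 23/42 = 54.8%, the Infra team 29/64 = 45.3% → Team Beta
P1: Team Beta 2/6 = 33.3%, the Infra team 2/11 = 18.2% → Team Beta
Overall: Team Beta 122/155 = 78.7%, the Infra team 117/181 = 64.6% → Team Beta

Team Beta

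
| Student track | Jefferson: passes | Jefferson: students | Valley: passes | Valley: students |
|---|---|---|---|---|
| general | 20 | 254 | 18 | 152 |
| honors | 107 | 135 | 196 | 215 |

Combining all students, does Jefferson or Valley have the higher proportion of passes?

Valley

General: Jefferson 20/254 = 7.9%, Valley 18/152 = 11.8% → Valley
Honors: Jefferson 107/135 = 79.3%, Valley 196/215 = 91.2% → Valley
Overall: Jefferson 127/389 = 32.6%, Valley 214/367 = 58.3% → Valley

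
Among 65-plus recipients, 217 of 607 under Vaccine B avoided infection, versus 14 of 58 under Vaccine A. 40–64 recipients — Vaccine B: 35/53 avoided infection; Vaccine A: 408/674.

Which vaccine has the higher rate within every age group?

65-plus: Vaccine B 217/607 = 35.7%, Vaccine A 14/58 = 24.1% → Vaccine B
40–64: Vaccine B 35/53 = 66.0%, Vaccine A 408/674 = 60.5% → Vaccine B
Vaccine B has the higher rate in both groups.

Vaccine B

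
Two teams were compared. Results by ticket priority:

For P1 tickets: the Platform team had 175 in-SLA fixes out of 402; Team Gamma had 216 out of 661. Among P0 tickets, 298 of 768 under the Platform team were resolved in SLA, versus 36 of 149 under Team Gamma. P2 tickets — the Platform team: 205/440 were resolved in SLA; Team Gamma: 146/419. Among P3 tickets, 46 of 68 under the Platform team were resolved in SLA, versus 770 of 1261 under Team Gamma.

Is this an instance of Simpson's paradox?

Yes

P1: the Platform team 175/402 = 43.5%, Team Gamma 216/661 = 32.7% → the Platform team
P0: the Platform team 298/768 = 38.8%, Team Gamma 36/149 = 24.2% → the Platform team
P2: the Platform team 205/440 = 46.6%, Team Gamma 146/419 = 34.8% → the Platform team
P3: the Platform team 46/68 = 67.6%, Team Gamma 770/1261 = 61.1% → the Platform team
Overall: the Platform team 724/1678 = 43.1%, Team Gamma 1168/2490 = 46.9% → Team Gamma
The Platform team wins each ticket group but Team Gamma wins overall — the comparison reverses. The Platform team's tickets skew toward P0, which has a lower base rate.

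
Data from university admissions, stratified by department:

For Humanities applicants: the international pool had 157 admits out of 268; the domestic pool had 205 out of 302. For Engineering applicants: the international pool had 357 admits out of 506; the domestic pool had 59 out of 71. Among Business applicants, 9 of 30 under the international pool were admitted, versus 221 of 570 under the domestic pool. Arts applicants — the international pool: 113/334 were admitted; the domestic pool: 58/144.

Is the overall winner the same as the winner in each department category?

No

Humanities: the international pool 157/268 = 58.6%, the domestic pool 205/302 = 67.9% → the domestic pool
Engineering: the international pool 357/506 = 70.6%, the domestic pool 59/71 = 83.1% → the domestic pool
Business: the international pool 9/30 = 30.0%, the domestic pool 221/570 = 38.8% → the domestic pool
Arts: the international pool 113/334 = 33.8%, the domestic pool 58/144 = 40.3% → the domestic pool
Overall: the international pool 636/1138 = 55.9%, the domestic pool 543/1087 = 50.0% → the international pool
The domestic pool wins each department group but the international pool wins overall — the comparison reverses. The domestic pool's applicants skew toward Business, which has a lower base rate.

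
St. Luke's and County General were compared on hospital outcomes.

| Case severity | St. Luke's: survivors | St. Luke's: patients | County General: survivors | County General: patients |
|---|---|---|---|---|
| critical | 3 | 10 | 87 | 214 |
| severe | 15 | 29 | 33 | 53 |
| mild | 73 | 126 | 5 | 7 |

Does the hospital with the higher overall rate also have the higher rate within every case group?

No

Critical: St. Luke's 3/10 = 30.0%, County General 87/214 = 40.7% → County General
Severe: St. Luke's 15/29 = 51.7%, County General 33/53 = 62.3% → County General
Mild: St. Luke's 73/126 = 57.9%, County General 5/7 = 71.4% → County General
Overall: St. Luke's 91/165 = 55.2%, County General 125/274 = 45.6% → St. Luke's
County General wins each case group but St. Luke's wins overall — the comparison reverses. County General's patients skew toward critical, which has a lower base rate.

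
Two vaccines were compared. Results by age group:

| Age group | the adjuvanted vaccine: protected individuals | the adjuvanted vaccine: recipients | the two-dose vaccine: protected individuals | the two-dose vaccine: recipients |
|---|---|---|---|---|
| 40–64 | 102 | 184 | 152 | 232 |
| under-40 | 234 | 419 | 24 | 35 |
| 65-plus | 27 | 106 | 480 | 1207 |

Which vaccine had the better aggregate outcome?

40–64: the adjuvanted vaccine 102/184 = 55.4%, the two-dose vaccine 152/232 = 65.5% → the two-dose vaccine
Under-40: the adjuvanted vaccine 234/419 = 55.8%, the two-dose vaccine 24/35 = 68.6% → the two-dose vaccine
65-plus: the adjuvanted vaccine 27/106 = 25.5%, the two-dose vaccine 480/1207 = 39.8% → the two-dose vaccine
Overall: the adjuvanted vaccine 363/709 = 51.2%, the two-dose vaccine 656/1474 = 44.5% → the adjuvanted vaccine
(The two-dose vaccine wins every age group but the adjuvanted vaccine wins overall — the two-dose vaccine's recipients skew toward the low-rate 65-plus group.)

the adjuvanted vaccine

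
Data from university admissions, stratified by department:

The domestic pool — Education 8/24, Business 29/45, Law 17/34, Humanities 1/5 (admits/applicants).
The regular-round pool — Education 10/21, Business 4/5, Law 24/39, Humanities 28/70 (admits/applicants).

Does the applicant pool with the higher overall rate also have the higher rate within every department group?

No

Education: the domestic pool 8/24 = 33.3%, the regular-round pool 10/21 = 47.6% → the regular-round pool
Business: the domestic pool 29/45 = 64.4%, the regular-round pool 4/5 = 80.0% → the regular-round pool
Law: the domestic pool 17/34 = 50.0%, the regular-round pool 24/39 = 61.5% → the regular-round pool
Humanities: the domestic pool 1/5 = 20.0%, the regular-round pool 28/70 = 40.0% → the regular-round pool
Overall: the domestic pool 55/108 = 50.9%, the regular-round pool 66/135 = 48.9% → the domestic pool
The regular-round pool wins each department group but the domestic pool wins overall — the comparison reverses. The regular-round pool's applicants skew toward Humanities, which has a lower base rate.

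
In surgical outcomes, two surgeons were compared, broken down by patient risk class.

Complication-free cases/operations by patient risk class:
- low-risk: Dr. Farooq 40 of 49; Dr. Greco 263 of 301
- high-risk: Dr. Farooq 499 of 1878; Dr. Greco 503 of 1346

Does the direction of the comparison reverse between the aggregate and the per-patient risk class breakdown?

Low-risk: Dr. Farooq 40/49 = 81.6%, Dr. Greco 263/301 = 87.4% → Dr. Greco
High-risk: Dr. Farooq 499/1878 = 26.6%, Dr. Greco 503/1346 = 37.4% → Dr. Greco
Overall: Dr. Farooq 539/1927 = 28.0%, Dr. Greco 766/1647 = 46.5% → Dr. Greco
Dr. Greco wins overall and in every patient risk group — no reversal.

No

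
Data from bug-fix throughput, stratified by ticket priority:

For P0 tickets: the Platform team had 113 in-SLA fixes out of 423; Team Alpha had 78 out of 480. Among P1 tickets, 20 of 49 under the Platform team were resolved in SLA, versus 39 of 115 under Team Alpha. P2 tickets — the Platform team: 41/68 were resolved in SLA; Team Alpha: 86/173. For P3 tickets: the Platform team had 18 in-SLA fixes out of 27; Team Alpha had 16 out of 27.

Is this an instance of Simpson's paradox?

P0: the Platform team 113/423 = 26.7%, Team Alpha 78/480 = 16.2% → the Platform team
P1: the Platform team 20/49 = 40.8%, Team Alpha 39/115 = 33.9% → the Platform team
P2: the Platform team 41/68 = 60.3%, Team Alpha 86/173 = 49.7% → the Platform team
P3: the Platform team 18/27 = 66.7%, Team Alpha 16/27 = 59.3% → the Platform team
Overall: the Platform team 192/567 = 33.9%, Team Alpha 219/795 = 27.5% → the Platform team
The Platform team wins overall and in every ticket group — no reversal.

No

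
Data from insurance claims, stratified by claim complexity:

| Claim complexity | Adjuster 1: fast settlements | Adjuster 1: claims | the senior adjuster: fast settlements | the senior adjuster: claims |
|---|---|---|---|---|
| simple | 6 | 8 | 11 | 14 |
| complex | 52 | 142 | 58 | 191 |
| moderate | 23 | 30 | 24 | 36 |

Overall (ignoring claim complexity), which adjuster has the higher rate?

Adjuster 1

Simple: Adjuster 1 6/8 = 75.0%, the senior adjuster 11/14 = 78.6% → the senior adjuster
Complex: Adjuster 1 52/142 = 36.6%, the senior adjuster 58/191 = 30.4% → Adjuster 1
Moderate: Adjuster 1 23/30 = 76.7%, the senior adjuster 24/36 = 66.7% → Adjuster 1
Overall: Adjuster 1 81/180 = 45.0%, the senior adjuster 93/241 = 38.6% → Adjuster 1
(Neither sweeps every claim group, but Adjuster 1 has the higher pooled rate.)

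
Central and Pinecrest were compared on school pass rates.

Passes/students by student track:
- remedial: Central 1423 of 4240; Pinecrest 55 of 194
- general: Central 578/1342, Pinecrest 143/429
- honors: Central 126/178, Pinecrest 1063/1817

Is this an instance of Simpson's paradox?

Remedial: Central 1423/4240 = 33.6%, Pinecrest 55/194 = 28.4% → Central
General: Central 578/1342 = 43.1%, Pinecrest 143/429 = 33.3% → Central
Honors: Central 126/178 = 70.8%, Pinecrest 1063/1817 = 58.5% → Central
Overall: Central 2127/5760 = 36.9%, Pinecrest 1261/2440 = 51.7% → Pinecrest
Central wins each student group but Pinecrest wins overall — the comparison reverses. Central's students skew toward remedial, which has a lower base rate.

Yes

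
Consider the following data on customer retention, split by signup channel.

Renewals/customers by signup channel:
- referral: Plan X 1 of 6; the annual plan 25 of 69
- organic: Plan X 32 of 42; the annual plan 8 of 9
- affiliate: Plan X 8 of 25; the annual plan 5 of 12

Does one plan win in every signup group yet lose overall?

Referral: Plan X 1/6 = 16.7%, the annual plan 25/69 = 36.2% → the annual plan
Organic: Plan X 32/42 = 76.2%, the annual plan 8/9 = 88.9% → the annual plan
Affiliate: Plan X 8/25 = 32.0%, the annual plan 5/12 = 41.7% → the annual plan
Overall: Plan X 41/73 = 56.2%, the annual plan 38/90 = 42.2% → Plan X
The annual plan wins each signup group but Plan X wins overall — the comparison reverses. The annual plan's customers skew toward referral, which has a lower base rate.

Yes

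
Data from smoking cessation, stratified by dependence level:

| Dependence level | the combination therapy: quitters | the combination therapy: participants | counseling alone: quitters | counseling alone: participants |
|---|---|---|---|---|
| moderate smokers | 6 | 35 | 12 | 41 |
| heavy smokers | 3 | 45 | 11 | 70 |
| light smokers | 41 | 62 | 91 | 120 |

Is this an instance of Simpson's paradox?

No

Moderate smokers: the combination therapy 6/35 = 17.1%, counseling alone 12/41 = 29.3% → counseling alone
Heavy smokers: the combination therapy 3/45 = 6.7%, counseling alone 11/70 = 15.7% → counseling alone
Light smokers: the combination therapy 41/62 = 66.1%, counseling alone 91/120 = 75.8% → counseling alone
Overall: the combination therapy 50/142 = 35.2%, counseling alone 114/231 = 49.4% → counseling alone
Counseling alone wins overall and in every dependence group — no reversal.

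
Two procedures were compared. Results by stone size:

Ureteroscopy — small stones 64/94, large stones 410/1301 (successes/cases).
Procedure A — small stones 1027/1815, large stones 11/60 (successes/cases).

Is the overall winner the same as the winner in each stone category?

Small stones: ureteroscopy 64/94 = 68.1%, Procedure A 1027/1815 = 56.6% → ureteroscopy
Large stones: ureteroscopy 410/1301 = 31.5%, Procedure A 11/60 = 18.3% → ureteroscopy
Overall: ureteroscopy 474/1395 = 34.0%, Procedure A 1038/1875 = 55.4% → Procedure A
Ureteroscopy wins each stone group but Procedure A wins overall — the comparison reverses. Ureteroscopy's cases skew toward large stones, which has a lower base rate.

No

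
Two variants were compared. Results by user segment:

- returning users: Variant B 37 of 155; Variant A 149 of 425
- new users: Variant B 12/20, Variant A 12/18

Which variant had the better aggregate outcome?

Returning users: Variant B 37/155 = 23.9%, Variant A 149/425 = 35.1% → Variant A
New users: Variant B 12/20 = 60.0%, Variant A 12/18 = 66.7% → Variant A
Overall: Variant B 49/175 = 28.0%, Variant A 161/443 = 36.3% → Variant A

Variant A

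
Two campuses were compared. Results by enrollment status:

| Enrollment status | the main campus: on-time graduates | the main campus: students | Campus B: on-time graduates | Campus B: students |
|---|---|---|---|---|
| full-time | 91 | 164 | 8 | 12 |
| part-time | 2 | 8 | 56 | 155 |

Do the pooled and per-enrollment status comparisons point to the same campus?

No

Full-time: the main campus 91/164 = 55.5%, Campus B 8/12 = 66.7% → Campus B
Part-time: the main campus 2/8 = 25.0%, Campus B 56/155 = 36.1% → Campus B
Overall: the main campus 93/172 = 54.1%, Campus B 64/167 = 38.3% → the main campus
Campus B wins each enrollment group but the main campus wins overall — the comparison reverses. Campus B's students skew toward part-time, which has a lower base rate.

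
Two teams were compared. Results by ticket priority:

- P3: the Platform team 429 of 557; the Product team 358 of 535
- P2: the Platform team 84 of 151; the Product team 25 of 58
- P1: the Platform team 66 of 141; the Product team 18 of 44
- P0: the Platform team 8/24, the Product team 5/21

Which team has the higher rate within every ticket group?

P3: the Platform team 429/557 = 77.0%, the Product team 358/535 = 66.9% → the Platform team
P2: the Platform team 84/151 = 55.6%, the Product team 25/58 = 43.1% → the Platform team
P1: the Platform team 66/141 = 46.8%, the Product team 18/44 = 40.9% → the Platform team
P0: the Platform team 8/24 = 33.3%, the Product team 5/21 = 23.8% → the Platform team
The Platform team has the higher rate in all 4 groups.

the Platform team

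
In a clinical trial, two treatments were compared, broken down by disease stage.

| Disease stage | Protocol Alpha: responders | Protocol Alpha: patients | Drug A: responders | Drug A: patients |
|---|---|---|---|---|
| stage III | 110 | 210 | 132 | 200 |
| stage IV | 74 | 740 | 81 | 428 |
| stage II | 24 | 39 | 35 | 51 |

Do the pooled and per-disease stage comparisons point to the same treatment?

Yes

Stage III: Protocol Alpha 110/210 = 52.4%, Drug A 132/200 = 66.0% → Drug A
Stage IV: Protocol Alpha 74/740 = 10.0%, Drug A 81/428 = 18.9% → Drug A
Stage II: Protocol Alpha 24/39 = 61.5%, Drug A 35/51 = 68.6% → Drug A
Overall: Protocol Alpha 208/989 = 21.0%, Drug A 248/679 = 36.5% → Drug A
Drug A wins overall and in every disease group — no reversal.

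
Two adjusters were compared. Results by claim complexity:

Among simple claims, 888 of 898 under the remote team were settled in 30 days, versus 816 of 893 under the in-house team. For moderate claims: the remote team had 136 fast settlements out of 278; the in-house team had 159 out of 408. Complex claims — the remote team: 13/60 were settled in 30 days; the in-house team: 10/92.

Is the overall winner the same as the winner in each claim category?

Yes

Simple: the remote team 888/898 = 98.9%, the in-house team 816/893 = 91.4% → the remote team
Moderate: the remote team 136/278 = 48.9%, the in-house team 159/408 = 39.0% → the remote team
Complex: the remote team 13/60 = 21.7%, the in-house team 10/92 = 10.9% → the remote team
Overall: the remote team 1037/1236 = 83.9%, the in-house team 985/1393 = 70.7% → the remote team
The remote team wins overall and in every claim group — no reversal.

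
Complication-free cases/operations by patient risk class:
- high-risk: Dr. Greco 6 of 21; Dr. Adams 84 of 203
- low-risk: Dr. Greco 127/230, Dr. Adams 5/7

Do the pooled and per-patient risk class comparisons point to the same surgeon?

High-risk: Dr. Greco 6/21 = 28.6%, Dr. Adams 84/203 = 41.4% → Dr. Adams
Low-risk: Dr. Greco 127/230 = 55.2%, Dr. Adams 5/7 = 71.4% → Dr. Adams
Overall: Dr. Greco 133/251 = 53.0%, Dr. Adams 89/210 = 42.4% → Dr. Greco
Dr. Adams wins each patient risk group but Dr. Greco wins overall — the comparison reverses. Dr. Adams's operations skew toward high-risk, which has a lower base rate.

No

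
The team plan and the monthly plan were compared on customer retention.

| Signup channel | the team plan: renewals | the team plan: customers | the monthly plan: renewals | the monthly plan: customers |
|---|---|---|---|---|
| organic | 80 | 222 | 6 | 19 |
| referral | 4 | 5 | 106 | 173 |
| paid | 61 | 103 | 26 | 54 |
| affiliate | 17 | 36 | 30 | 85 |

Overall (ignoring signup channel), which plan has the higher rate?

the monthly plan

Organic: the team plan 80/222 = 36.0%, the monthly plan 6/19 = 31.6% → the team plan
Referral: the team plan 4/5 = 80.0%, the monthly plan 106/173 = 61.3% → the team plan
Paid: the team plan 61/103 = 59.2%, the monthly plan 26/54 = 48.1% → the team plan
Affiliate: the team plan 17/36 = 47.2%, the monthly plan 30/85 = 35.3% → the team plan
Overall: the team plan 162/366 = 44.3%, the monthly plan 168/331 = 50.8% → the monthly plan
(The team plan wins every signup group but the monthly plan wins overall — the team plan's customers skew toward the low-rate organic group.)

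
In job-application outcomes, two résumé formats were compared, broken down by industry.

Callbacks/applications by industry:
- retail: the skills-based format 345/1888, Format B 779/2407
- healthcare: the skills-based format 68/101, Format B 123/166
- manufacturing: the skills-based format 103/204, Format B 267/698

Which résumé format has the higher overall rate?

Retail: the skills-based format 345/1888 = 18.3%, Format B 779/2407 = 32.4% → Format B
Healthcare: the skills-based format 68/101 = 67.3%, Format B 123/166 = 74.1% → Format B
Manufacturing: the skills-based format 103/204 = 50.5%, Format B 267/698 = 38.3% → the skills-based format
Overall: the skills-based format 516/2193 = 23.5%, Format B 1169/3271 = 35.7% → Format B
(Neither sweeps every industry group, but Format B has the higher pooled rate.)

Format B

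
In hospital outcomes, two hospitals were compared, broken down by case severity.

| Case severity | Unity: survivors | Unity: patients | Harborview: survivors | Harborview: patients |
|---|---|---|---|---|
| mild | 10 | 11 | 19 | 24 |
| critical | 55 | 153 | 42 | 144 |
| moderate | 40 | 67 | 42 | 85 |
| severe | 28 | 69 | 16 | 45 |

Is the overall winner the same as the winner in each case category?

Mild: Unity 10/11 = 90.9%, Harborview 19/24 = 79.2% → Unity
Critical: Unity 55/153 = 35.9%, Harborview 42/144 = 29.2% → Unity
Moderate: Unity 40/67 = 59.7%, Harborview 42/85 = 49.4% → Unity
Severe: Unity 28/69 = 40.6%, Harborview 16/45 = 35.6% → Unity
Overall: Unity 133/300 = 44.3%, Harborview 119/298 = 39.9% → Unity
Unity wins overall and in every case group — no reversal.

Yes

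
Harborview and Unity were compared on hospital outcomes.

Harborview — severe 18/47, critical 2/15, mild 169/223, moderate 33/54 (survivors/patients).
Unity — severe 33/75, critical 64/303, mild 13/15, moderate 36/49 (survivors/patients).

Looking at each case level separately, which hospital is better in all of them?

Unity

Severe: Harborview 18/47 = 38.3%, Unity 33/75 = 44.0% → Unity
Critical: Harborview 2/15 = 13.3%, Unity 64/303 = 21.1% → Unity
Mild: Harborview 169/223 = 75.8%, Unity 13/15 = 86.7% → Unity
Moderate: Harborview 33/54 = 61.1%, Unity 36/49 = 73.5% → Unity
Unity has the higher rate in all 4 groups.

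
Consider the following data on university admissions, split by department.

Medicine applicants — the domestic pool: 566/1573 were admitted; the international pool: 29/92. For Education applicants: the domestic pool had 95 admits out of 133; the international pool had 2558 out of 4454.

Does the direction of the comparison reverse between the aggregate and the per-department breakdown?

Yes

Medicine: the domestic pool 566/1573 = 36.0%, the international pool 29/92 = 31.5% → the domestic pool
Education: the domestic pool 95/133 = 71.4%, the international pool 2558/4454 = 57.4% → the domestic pool
Overall: the domestic pool 661/1706 = 38.7%, the international pool 2587/4546 = 56.9% → the international pool
The domestic pool wins each department group but the international pool wins overall — the comparison reverses. The domestic pool's applicants skew toward Medicine, which has a lower base rate.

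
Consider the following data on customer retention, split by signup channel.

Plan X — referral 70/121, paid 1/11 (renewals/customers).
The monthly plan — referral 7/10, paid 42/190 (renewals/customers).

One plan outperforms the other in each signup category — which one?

the monthly plan

Referral: Plan X 70/121 = 57.9%, the monthly plan 7/10 = 70.0% → the monthly plan
Paid: Plan X 1/11 = 9.1%, the monthly plan 42/190 = 22.1% → the monthly plan
The monthly plan has the higher rate in both groups.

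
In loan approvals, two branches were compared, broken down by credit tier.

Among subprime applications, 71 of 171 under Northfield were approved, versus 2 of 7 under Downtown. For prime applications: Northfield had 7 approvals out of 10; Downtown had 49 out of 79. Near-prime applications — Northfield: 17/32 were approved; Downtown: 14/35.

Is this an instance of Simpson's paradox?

Yes

Subprime: Northfield 71/171 = 41.5%, Downtown 2/7 = 28.6% → Northfield
Prime: Northfield 7/10 = 70.0%, Downtown 49/79 = 62.0% → Northfield
Near-prime: Northfield 17/32 = 53.1%, Downtown 14/35 = 40.0% → Northfield
Overall: Northfield 95/213 = 44.6%, Downtown 65/121 = 53.7% → Downtown
Northfield wins each credit group but Downtown wins overall — the comparison reverses. Northfield's applications skew toward subprime, which has a lower base rate.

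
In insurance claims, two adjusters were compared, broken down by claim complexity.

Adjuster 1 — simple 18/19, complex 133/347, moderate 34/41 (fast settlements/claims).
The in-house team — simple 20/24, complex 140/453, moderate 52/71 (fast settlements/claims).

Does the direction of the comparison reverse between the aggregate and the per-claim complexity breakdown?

No

Simple: Adjuster 1 18/19 = 94.7%, the in-house team 20/24 = 83.3% → Adjuster 1
Complex: Adjuster 1 133/347 = 38.3%, the in-house team 140/453 = 30.9% → Adjuster 1
Moderate: Adjuster 1 34/41 = 82.9%, the in-house team 52/71 = 73.2% → Adjuster 1
Overall: Adjuster 1 185/407 = 45.5%, the in-house team 212/548 = 38.7% → Adjuster 1
Adjuster 1 wins overall and in every claim group — no reversal.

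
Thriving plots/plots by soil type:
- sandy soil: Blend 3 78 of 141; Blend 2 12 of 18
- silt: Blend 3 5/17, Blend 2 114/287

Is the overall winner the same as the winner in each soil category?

Sandy soil: Blend 3 78/141 = 55.3%, Blend 2 12/18 = 66.7% → Blend 2
Silt: Blend 3 5/17 = 29.4%, Blend 2 114/287 = 39.7% → Blend 2
Overall: Blend 3 83/158 = 52.5%, Blend 2 126/305 = 41.3% → Blend 3
Blend 2 wins each soil group but Blend 3 wins overall — the comparison reverses. Blend 2's plots skew toward silt, which has a lower base rate.

No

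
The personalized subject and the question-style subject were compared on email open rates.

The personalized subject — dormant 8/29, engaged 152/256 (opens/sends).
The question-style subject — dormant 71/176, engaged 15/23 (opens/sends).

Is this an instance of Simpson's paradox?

Yes

Dormant: the personalized subject 8/29 = 27.6%, the question-style subject 71/176 = 40.3% → the question-style subject
Engaged: the personalized subject 152/256 = 59.4%, the question-style subject 15/23 = 65.2% → the question-style subject
Overall: the personalized subject 160/285 = 56.1%, the question-style subject 86/199 = 43.2% → the personalized subject
The question-style subject wins each recipient group but the personalized subject wins overall — the comparison reverses. The question-style subject's sends skew toward dormant, which has a lower base rate.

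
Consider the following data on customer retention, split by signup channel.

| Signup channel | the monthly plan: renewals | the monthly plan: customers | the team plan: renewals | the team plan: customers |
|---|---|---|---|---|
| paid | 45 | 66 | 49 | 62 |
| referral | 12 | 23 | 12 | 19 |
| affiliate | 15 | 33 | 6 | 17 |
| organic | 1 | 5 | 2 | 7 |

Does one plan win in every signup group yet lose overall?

Paid: the monthly plan 45/66 = 68.2%, the team plan 49/62 = 79.0% → the team plan
Referral: the monthly plan 12/23 = 52.2%, the team plan 12/19 = 63.2% → the team plan
Affiliate: the monthly plan 15/33 = 45.5%, the team plan 6/17 = 35.3% → the monthly plan
Organic: the monthly plan 1/5 = 20.0%, the team plan 2/7 = 28.6% → the team plan
Overall: the monthly plan 73/127 = 57.5%, the team plan 69/105 = 65.7% → the team plan
Neither sweeps: the monthly plan wins 1 of 4 groups, the team plan wins 3. The team plan wins overall but not every group — no Simpson reversal.

No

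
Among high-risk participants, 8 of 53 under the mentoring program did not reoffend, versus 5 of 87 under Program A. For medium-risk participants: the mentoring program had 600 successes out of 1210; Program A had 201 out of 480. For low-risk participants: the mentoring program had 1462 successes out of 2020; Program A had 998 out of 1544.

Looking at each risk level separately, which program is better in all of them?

High-risk: the mentoring program 8/53 = 15.1%, Program A 5/87 = 5.7% → the mentoring program
Medium-risk: the mentoring program 600/1210 = 49.6%, Program A 201/480 = 41.9% → the mentoring program
Low-risk: the mentoring program 1462/2020 = 72.4%, Program A 998/1544 = 64.6% → the mentoring program
The mentoring program has the higher rate in all 3 groups.

the mentoring program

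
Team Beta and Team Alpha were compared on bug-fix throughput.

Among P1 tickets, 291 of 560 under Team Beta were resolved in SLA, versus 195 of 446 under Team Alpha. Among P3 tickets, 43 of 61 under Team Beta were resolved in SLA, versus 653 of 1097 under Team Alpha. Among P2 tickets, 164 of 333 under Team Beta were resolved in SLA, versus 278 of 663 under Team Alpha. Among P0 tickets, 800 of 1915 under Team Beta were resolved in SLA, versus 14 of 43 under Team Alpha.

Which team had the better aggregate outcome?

P1: Team Beta 291/560 = 52.0%, Team Alpha 195/446 = 43.7% → Team Beta
P3: Team Beta 43/61 = 70.5%, Team Alpha 653/1097 = 59.5% → Team Beta
P2: Team Beta 164/333 = 49.2%, Team Alpha 278/663 = 41.9% → Team Beta
P0: Team Beta 800/1915 = 41.8%, Team Alpha 14/43 = 32.6% → Team Beta
Overall: Team Beta 1298/2869 = 45.2%, Team Alpha 1140/2249 = 50.7% → Team Alpha
(Team Beta wins every ticket group but Team Alpha wins overall — Team Beta's tickets skew toward the low-rate P0 group.)

Team Alpha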